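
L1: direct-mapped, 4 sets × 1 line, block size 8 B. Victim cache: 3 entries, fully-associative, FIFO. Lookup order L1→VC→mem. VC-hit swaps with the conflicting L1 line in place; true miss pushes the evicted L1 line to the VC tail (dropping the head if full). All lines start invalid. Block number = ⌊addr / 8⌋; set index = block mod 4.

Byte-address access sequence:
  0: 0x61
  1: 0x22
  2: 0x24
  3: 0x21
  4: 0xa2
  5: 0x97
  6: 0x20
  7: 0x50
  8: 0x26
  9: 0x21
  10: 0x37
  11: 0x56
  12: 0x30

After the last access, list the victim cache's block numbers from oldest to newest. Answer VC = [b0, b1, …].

VC = [20, 18, 10]

#0 0x61→b12/s0 MISS; vc=[]
#1 0x22→b4/s0 MISS; vc=[12]
#2 0x24→b4/s0 L1-HIT; vc=[12]
#3 0x21→b4/s0 L1-HIT; vc=[12]
#4 0xa2→b20/s0 MISS; vc=[12,4]
#5 0x97→b18/s2 MISS; vc=[12,4]
#6 0x20→b4/s0 VC-HIT; vc=[12,20]
#7 0x50→b10/s2 MISS; vc=[12,20,18]
#8 0x26→b4/s0 L1-HIT; vc=[12,20,18]
#9 0x21→b4/s0 L1-HIT; vc=[12,20,18]
#10 0x37→b6/s2 MISS; vc=[20,18,10]
#11 0x56→b10/s2 VC-HIT; vc=[20,18,6]
#12 0x30→b6/s2 VC-HIT; vc=[20,18,10]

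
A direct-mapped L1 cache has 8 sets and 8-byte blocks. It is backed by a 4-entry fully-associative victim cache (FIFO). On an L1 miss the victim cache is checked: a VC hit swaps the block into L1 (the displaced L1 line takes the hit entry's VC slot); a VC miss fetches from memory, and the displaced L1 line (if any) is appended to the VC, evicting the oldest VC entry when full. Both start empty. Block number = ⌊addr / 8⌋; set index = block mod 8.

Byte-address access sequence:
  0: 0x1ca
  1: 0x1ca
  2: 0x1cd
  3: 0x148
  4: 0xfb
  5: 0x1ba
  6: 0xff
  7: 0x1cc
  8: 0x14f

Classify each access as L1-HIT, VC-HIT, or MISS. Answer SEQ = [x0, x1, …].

  [0] addr=0x1ca blk=57 s=1: MISS | VC []
  [1] addr=0x1ca blk=57 s=1: L1-HIT | VC []
  [2] addr=0x1cd blk=57 s=1: L1-HIT | VC []
  [3] addr=0x148 blk=41 s=1: MISS | VC [57]
  [4] addr=0xfb blk=31 s=7: MISS | VC [57]
  [5] addr=0x1ba blk=55 s=7: MISS | VC [57, 31]
  [6] addr=0xff blk=31 s=7: VC-HIT | VC [57, 55]
  [7] addr=0x1cc blk=57 s=1: VC-HIT | VC [41, 55]
  [8] addr=0x14f blk=41 s=1: VC-HIT | VC [57, 55]

SEQ = [MISS, L1-HIT, L1-HIT, MISS, MISS, MISS, VC-HIT, VC-HIT, VC-HIT]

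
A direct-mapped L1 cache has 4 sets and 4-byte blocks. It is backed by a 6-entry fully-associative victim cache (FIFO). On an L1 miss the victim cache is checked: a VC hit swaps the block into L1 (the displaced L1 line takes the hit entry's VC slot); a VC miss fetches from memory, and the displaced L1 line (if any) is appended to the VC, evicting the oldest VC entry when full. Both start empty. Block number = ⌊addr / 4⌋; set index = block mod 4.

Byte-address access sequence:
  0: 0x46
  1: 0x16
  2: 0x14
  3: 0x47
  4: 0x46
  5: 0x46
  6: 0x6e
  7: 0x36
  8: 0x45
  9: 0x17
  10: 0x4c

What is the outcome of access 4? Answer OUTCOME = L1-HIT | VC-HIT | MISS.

OUTCOME = L1-HIT

#0 0x46→b17/s1 MISS; vc=[]
#1 0x16→b5/s1 MISS; vc=[17]
#2 0x14→b5/s1 L1-HIT; vc=[17]
#3 0x47→b17/s1 VC-HIT; vc=[5]
#4 0x46→b17/s1 L1-HIT; vc=[5]
#5 0x46→b17/s1 L1-HIT; vc=[5]
#6 0x6e→b27/s3 MISS; vc=[5]
#7 0x36→b13/s1 MISS; vc=[5,17]
#8 0x45→b17/s1 VC-HIT; vc=[5,13]
#9 0x17→b5/s1 VC-HIT; vc=[17,13]
#10 0x4c→b19/s3 MISS; vc=[17,13,27]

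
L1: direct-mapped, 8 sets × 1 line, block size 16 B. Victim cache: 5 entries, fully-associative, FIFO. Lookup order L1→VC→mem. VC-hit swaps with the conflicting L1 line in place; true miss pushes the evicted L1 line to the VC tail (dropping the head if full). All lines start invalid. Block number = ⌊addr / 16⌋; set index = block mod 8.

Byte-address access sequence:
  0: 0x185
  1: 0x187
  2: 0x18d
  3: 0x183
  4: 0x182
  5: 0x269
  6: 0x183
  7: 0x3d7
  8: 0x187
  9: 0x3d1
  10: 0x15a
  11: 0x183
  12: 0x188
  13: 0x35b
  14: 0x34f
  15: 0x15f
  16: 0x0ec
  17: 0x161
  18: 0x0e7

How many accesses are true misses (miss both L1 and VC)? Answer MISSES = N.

MISSES = 8

  [0] addr=0x185 blk=24 s=0: MISS | VC []
  [1] addr=0x187 blk=24 s=0: L1-HIT | VC []
  [2] addr=0x18d blk=24 s=0: L1-HIT | VC []
  [3] addr=0x183 blk=24 s=0: L1-HIT | VC []
  [4] addr=0x182 blk=24 s=0: L1-HIT | VC []
  [5] addr=0x269 blk=38 s=6: MISS | VC []
  [6] addr=0x183 blk=24 s=0: L1-HIT | VC []
  [7] addr=0x3d7 blk=61 s=5: MISS | VC []
  [8] addr=0x187 blk=24 s=0: L1-HIT | VC []
  [9] addr=0x3d1 blk=61 s=5: L1-HIT | VC []
  [10] addr=0x15a blk=21 s=5: MISS | VC [61]
  [11] addr=0x183 blk=24 s=0: L1-HIT | VC [61]
  [12] addr=0x188 blk=24 s=0: L1-HIT | VC [61]
  [13] addr=0x35b blk=53 s=5: MISS | VC [61, 21]
  [14] addr=0x34f blk=52 s=4: MISS | VC [61, 21]
  [15] addr=0x15f blk=21 s=5: VC-HIT | VC [61, 53]
  [16] addr=0xec blk=14 s=6: MISS | VC [61, 53, 38]
  [17] addr=0x161 blk=22 s=6: MISS | VC [61, 53, 38, 14]
  [18] addr=0xe7 blk=14 s=6: VC-HIT | VC [61, 53, 38, 22]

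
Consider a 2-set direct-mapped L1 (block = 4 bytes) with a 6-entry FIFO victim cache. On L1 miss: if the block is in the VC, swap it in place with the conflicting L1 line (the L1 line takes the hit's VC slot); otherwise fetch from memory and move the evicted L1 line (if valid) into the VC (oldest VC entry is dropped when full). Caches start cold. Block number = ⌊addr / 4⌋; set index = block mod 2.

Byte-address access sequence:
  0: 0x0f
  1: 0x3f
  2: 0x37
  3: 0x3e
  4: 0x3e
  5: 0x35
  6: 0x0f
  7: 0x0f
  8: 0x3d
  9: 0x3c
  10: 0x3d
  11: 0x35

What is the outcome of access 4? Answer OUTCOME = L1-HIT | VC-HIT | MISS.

OUTCOME = L1-HIT

#0 0xf→b3/s1 MISS; vc=[]
#1 0x3f→b15/s1 MISS; vc=[3]
#2 0x37→b13/s1 MISS; vc=[3,15]
#3 0x3e→b15/s1 VC-HIT; vc=[3,13]
#4 0x3e→b15/s1 L1-HIT; vc=[3,13]
#5 0x35→b13/s1 VC-HIT; vc=[3,15]
#6 0xf→b3/s1 VC-HIT; vc=[13,15]
#7 0xf→b3/s1 L1-HIT; vc=[13,15]
#8 0x3d→b15/s1 VC-HIT; vc=[13,3]
#9 0x3c→b15/s1 L1-HIT; vc=[13,3]
#10 0x3d→b15/s1 L1-HIT; vc=[13,3]
#11 0x35→b13/s1 VC-HIT; vc=[15,3]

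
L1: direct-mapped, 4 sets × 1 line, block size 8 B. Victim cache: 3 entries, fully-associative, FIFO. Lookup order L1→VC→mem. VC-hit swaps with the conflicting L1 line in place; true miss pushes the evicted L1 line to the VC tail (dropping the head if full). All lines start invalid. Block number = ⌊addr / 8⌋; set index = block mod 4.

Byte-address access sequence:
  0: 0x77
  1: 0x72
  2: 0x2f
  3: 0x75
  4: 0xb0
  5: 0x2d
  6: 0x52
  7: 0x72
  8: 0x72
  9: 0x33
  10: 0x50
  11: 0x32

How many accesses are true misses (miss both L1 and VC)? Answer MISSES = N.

MISSES = 5

  [0] addr=0x77 blk=14 s=2: MISS | VC []
  [1] addr=0x72 blk=14 s=2: L1-HIT | VC []
  [2] addr=0x2f blk=5 s=1: MISS | VC []
  [3] addr=0x75 blk=14 s=2: L1-HIT | VC []
  [4] addr=0xb0 blk=22 s=2: MISS | VC [14]
  [5] addr=0x2d blk=5 s=1: L1-HIT | VC [14]
  [6] addr=0x52 blk=10 s=2: MISS | VC [14, 22]
  [7] addr=0x72 blk=14 s=2: VC-HIT | VC [10, 22]
  [8] addr=0x72 blk=14 s=2: L1-HIT | VC [10, 22]
  [9] addr=0x33 blk=6 s=2: MISS | VC [10, 22, 14]
  [10] addr=0x50 blk=10 s=2: VC-HIT | VC [6, 22, 14]
  [11] addr=0x32 blk=6 s=2: VC-HIT | VC [10, 22, 14]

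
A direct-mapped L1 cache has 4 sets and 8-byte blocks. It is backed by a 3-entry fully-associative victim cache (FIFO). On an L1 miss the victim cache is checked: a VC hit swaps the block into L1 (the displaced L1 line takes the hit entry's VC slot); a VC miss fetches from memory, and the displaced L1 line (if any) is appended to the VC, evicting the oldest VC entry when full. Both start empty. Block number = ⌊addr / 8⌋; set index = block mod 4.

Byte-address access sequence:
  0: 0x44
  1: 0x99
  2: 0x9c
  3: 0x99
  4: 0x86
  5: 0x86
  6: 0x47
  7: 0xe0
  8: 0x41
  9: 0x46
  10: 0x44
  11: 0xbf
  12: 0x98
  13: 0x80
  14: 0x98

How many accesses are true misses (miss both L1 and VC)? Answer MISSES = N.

0: 0x44 (blk 8, set 0) → MISS  vc=[]
1: 0x99 (blk 19, set 3) → MISS  vc=[]
2: 0x9c (blk 19, set 3) → L1-HIT  vc=[]
3: 0x99 (blk 19, set 3) → L1-HIT  vc=[]
4: 0x86 (blk 16, set 0) → MISS  vc=[8]
5: 0x86 (blk 16, set 0) → L1-HIT  vc=[8]
6: 0x47 (blk 8, set 0) → VC-HIT  vc=[16]
7: 0xe0 (blk 28, set 0) → MISS  vc=[16, 8]
8: 0x41 (blk 8, set 0) → VC-HIT  vc=[16, 28]
9: 0x46 (blk 8, set 0) → L1-HIT  vc=[16, 28]
10: 0x44 (blk 8, set 0) → L1-HIT  vc=[16, 28]
11: 0xbf (blk 23, set 3) → MISS  vc=[16, 28, 19]
12: 0x98 (blk 19, set 3) → VC-HIT  vc=[16, 28, 23]
13: 0x80 (blk 16, set 0) → VC-HIT  vc=[8, 28, 23]
14: 0x98 (blk 19, set 3) → L1-HIT  vc=[8, 28, 23]

MISSES = 5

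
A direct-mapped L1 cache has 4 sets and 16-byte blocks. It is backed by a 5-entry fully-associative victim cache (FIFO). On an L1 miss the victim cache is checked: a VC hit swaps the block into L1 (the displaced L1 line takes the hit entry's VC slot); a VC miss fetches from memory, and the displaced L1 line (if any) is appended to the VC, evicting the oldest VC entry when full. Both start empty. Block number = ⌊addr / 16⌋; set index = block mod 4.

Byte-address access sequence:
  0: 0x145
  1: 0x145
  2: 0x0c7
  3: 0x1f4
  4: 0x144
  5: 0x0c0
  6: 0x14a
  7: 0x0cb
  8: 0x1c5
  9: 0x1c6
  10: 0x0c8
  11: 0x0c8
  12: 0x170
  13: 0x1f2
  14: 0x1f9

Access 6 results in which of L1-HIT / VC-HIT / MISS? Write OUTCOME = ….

  [0] addr=0x145 blk=20 s=0: MISS | VC []
  [1] addr=0x145 blk=20 s=0: L1-HIT | VC []
  [2] addr=0xc7 blk=12 s=0: MISS | VC [20]
  [3] addr=0x1f4 blk=31 s=3: MISS | VC [20]
  [4] addr=0x144 blk=20 s=0: VC-HIT | VC [12]
  [5] addr=0xc0 blk=12 s=0: VC-HIT | VC [20]
  [6] addr=0x14a blk=20 s=0: VC-HIT | VC [12]
  [7] addr=0xcb blk=12 s=0: VC-HIT | VC [20]
  [8] addr=0x1c5 blk=28 s=0: MISS | VC [20, 12]
  [9] addr=0x1c6 blk=28 s=0: L1-HIT | VC [20, 12]
  [10] addr=0xc8 blk=12 s=0: VC-HIT | VC [20, 28]
  [11] addr=0xc8 blk=12 s=0: L1-HIT | VC [20, 28]
  [12] addr=0x170 blk=23 s=3: MISS | VC [20, 28, 31]
  [13] addr=0x1f2 blk=31 s=3: VC-HIT | VC [20, 28, 23]
  [14] addr=0x1f9 blk=31 s=3: L1-HIT | VC [20, 28, 23]

OUTCOME = VC-HIT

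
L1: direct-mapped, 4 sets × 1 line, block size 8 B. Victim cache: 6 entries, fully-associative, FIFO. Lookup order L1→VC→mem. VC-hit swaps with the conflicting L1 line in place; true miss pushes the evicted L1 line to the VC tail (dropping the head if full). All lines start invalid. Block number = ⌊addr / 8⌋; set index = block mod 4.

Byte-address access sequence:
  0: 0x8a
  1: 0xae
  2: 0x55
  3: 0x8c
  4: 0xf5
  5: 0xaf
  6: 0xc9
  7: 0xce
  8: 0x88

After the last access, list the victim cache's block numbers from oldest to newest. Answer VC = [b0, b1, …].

VC = [25, 10, 21]

#0 0x8a→b17/s1 MISS; vc=[]
#1 0xae→b21/s1 MISS; vc=[17]
#2 0x55→b10/s2 MISS; vc=[17]
#3 0x8c→b17/s1 VC-HIT; vc=[21]
#4 0xf5→b30/s2 MISS; vc=[21,10]
#5 0xaf→b21/s1 VC-HIT; vc=[17,10]
#6 0xc9→b25/s1 MISS; vc=[17,10,21]
#7 0xce→b25/s1 L1-HIT; vc=[17,10,21]
#8 0x88→b17/s1 VC-HIT; vc=[25,10,21]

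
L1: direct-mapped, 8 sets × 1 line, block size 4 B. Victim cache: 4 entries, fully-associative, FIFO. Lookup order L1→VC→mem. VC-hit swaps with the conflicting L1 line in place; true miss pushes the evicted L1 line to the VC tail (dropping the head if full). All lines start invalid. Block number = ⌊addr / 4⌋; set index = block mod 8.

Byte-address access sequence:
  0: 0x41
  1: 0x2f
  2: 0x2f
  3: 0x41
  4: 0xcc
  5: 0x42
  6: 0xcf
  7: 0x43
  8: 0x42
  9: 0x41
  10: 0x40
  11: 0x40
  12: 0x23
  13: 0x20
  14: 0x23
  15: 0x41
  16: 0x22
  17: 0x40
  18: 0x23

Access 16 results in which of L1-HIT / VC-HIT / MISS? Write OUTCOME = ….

0: 0x41 (blk 16, set 0) → MISS  vc=[]
1: 0x2f (blk 11, set 3) → MISS  vc=[]
2: 0x2f (blk 11, set 3) → L1-HIT  vc=[]
3: 0x41 (blk 16, set 0) → L1-HIT  vc=[]
4: 0xcc (blk 51, set 3) → MISS  vc=[11]
5: 0x42 (blk 16, set 0) → L1-HIT  vc=[11]
6: 0xcf (blk 51, set 3) → L1-HIT  vc=[11]
7: 0x43 (blk 16, set 0) → L1-HIT  vc=[11]
8: 0x42 (blk 16, set 0) → L1-HIT  vc=[11]
9: 0x41 (blk 16, set 0) → L1-HIT  vc=[11]
10: 0x40 (blk 16, set 0) → L1-HIT  vc=[11]
11: 0x40 (blk 16, set 0) → L1-HIT  vc=[11]
12: 0x23 (blk 8, set 0) → MISS  vc=[11, 16]
13: 0x20 (blk 8, set 0) → L1-HIT  vc=[11, 16]
14: 0x23 (blk 8, set 0) → L1-HIT  vc=[11, 16]
15: 0x41 (blk 16, set 0) → VC-HIT  vc=[11, 8]
16: 0x22 (blk 8, set 0) → VC-HIT  vc=[11, 16]
17: 0x40 (blk 16, set 0) → VC-HIT  vc=[11, 8]
18: 0x23 (blk 8, set 0) → VC-HIT  vc=[11, 16]

OUTCOME = VC-HIT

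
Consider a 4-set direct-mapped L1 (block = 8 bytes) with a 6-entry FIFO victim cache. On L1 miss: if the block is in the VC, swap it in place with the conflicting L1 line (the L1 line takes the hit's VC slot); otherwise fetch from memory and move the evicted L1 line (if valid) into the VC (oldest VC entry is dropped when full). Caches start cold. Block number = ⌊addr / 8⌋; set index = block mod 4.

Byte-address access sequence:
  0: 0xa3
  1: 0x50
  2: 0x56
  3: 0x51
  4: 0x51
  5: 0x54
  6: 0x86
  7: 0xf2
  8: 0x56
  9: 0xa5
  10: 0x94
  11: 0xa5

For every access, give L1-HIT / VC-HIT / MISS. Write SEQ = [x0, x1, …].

SEQ = [MISS, MISS, L1-HIT, L1-HIT, L1-HIT, L1-HIT, MISS, MISS, VC-HIT, VC-HIT, MISS, L1-HIT]

#0 0xa3→b20/s0 MISS; vc=[]
#1 0x50→b10/s2 MISS; vc=[]
#2 0x56→b10/s2 L1-HIT; vc=[]
#3 0x51→b10/s2 L1-HIT; vc=[]
#4 0x51→b10/s2 L1-HIT; vc=[]
#5 0x54→b10/s2 L1-HIT; vc=[]
#6 0x86→b16/s0 MISS; vc=[20]
#7 0xf2→b30/s2 MISS; vc=[20,10]
#8 0x56→b10/s2 VC-HIT; vc=[20,30]
#9 0xa5→b20/s0 VC-HIT; vc=[16,30]
#10 0x94→b18/s2 MISS; vc=[16,30,10]
#11 0xa5→b20/s0 L1-HIT; vc=[16,30,10]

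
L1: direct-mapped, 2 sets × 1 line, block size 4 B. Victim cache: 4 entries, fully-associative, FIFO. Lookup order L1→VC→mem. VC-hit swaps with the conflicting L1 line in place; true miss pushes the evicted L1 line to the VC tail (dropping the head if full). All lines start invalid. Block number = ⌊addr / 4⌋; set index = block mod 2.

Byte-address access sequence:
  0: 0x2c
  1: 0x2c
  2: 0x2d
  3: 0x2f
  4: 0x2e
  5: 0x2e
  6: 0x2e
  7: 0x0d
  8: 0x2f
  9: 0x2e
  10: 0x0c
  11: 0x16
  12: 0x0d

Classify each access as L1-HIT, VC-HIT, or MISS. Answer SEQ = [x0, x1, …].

0: 0x2c (blk 11, set 1) → MISS  vc=[]
1: 0x2c (blk 11, set 1) → L1-HIT  vc=[]
2: 0x2d (blk 11, set 1) → L1-HIT  vc=[]
3: 0x2f (blk 11, set 1) → L1-HIT  vc=[]
4: 0x2e (blk 11, set 1) → L1-HIT  vc=[]
5: 0x2e (blk 11, set 1) → L1-HIT  vc=[]
6: 0x2e (blk 11, set 1) → L1-HIT  vc=[]
7: 0xd (blk 3, set 1) → MISS  vc=[11]
8: 0x2f (blk 11, set 1) → VC-HIT  vc=[3]
9: 0x2e (blk 11, set 1) → L1-HIT  vc=[3]
10: 0xc (blk 3, set 1) → VC-HIT  vc=[11]
11: 0x16 (blk 5, set 1) → MISS  vc=[11, 3]
12: 0xd (blk 3, set 1) → VC-HIT  vc=[11, 5]

SEQ = [MISS, L1-HIT, L1-HIT, L1-HIT, L1-HIT, L1-HIT, L1-HIT, MISS, VC-HIT, L1-HIT, VC-HIT, MISS, VC-HIT]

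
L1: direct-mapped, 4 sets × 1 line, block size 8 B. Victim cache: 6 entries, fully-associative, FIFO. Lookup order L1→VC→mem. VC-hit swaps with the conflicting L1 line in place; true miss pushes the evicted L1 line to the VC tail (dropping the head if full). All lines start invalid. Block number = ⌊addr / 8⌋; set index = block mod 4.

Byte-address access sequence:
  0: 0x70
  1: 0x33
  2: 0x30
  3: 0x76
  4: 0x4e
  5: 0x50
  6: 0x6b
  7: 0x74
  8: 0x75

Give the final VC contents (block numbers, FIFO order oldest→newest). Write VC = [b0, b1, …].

#0 0x70→b14/s2 MISS; vc=[]
#1 0x33→b6/s2 MISS; vc=[14]
#2 0x30→b6/s2 L1-HIT; vc=[14]
#3 0x76→b14/s2 VC-HIT; vc=[6]
#4 0x4e→b9/s1 MISS; vc=[6]
#5 0x50→b10/s2 MISS; vc=[6,14]
#6 0x6b→b13/s1 MISS; vc=[6,14,9]
#7 0x74→b14/s2 VC-HIT; vc=[6,10,9]
#8 0x75→b14/s2 L1-HIT; vc=[6,10,9]

VC = [6, 10, 9]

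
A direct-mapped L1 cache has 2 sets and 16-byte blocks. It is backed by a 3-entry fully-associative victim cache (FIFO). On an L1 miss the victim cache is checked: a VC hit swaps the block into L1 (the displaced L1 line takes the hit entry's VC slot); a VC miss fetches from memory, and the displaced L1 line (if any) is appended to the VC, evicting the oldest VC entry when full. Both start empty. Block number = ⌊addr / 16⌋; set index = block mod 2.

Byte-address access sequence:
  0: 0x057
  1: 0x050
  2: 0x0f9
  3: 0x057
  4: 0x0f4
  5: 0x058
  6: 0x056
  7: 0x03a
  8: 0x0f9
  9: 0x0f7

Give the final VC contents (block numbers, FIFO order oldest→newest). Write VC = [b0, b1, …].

0: 0x57 (blk 5, set 1) → MISS  vc=[]
1: 0x50 (blk 5, set 1) → L1-HIT  vc=[]
2: 0xf9 (blk 15, set 1) → MISS  vc=[5]
3: 0x57 (blk 5, set 1) → VC-HIT  vc=[15]
4: 0xf4 (blk 15, set 1) → VC-HIT  vc=[5]
5: 0x58 (blk 5, set 1) → VC-HIT  vc=[15]
6: 0x56 (blk 5, set 1) → L1-HIT  vc=[15]
7: 0x3a (blk 3, set 1) → MISS  vc=[15, 5]
8: 0xf9 (blk 15, set 1) → VC-HIT  vc=[3, 5]
9: 0xf7 (blk 15, set 1) → L1-HIT  vc=[3, 5]

VC = [3, 5]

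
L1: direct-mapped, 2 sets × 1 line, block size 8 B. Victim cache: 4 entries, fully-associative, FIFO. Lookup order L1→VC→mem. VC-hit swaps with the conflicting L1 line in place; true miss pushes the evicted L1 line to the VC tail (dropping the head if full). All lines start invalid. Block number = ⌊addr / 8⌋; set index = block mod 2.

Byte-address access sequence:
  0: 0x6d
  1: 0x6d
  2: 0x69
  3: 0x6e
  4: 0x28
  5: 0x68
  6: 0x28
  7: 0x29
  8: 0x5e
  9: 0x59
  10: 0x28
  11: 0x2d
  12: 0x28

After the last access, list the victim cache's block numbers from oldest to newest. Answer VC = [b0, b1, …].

  [0] addr=0x6d blk=13 s=1: MISS | VC []
  [1] addr=0x6d blk=13 s=1: L1-HIT | VC []
  [2] addr=0x69 blk=13 s=1: L1-HIT | VC []
  [3] addr=0x6e blk=13 s=1: L1-HIT | VC []
  [4] addr=0x28 blk=5 s=1: MISS | VC [13]
  [5] addr=0x68 blk=13 s=1: VC-HIT | VC [5]
  [6] addr=0x28 blk=5 s=1: VC-HIT | VC [13]
  [7] addr=0x29 blk=5 s=1: L1-HIT | VC [13]
  [8] addr=0x5e blk=11 s=1: MISS | VC [13, 5]
  [9] addr=0x59 blk=11 s=1: L1-HIT | VC [13, 5]
  [10] addr=0x28 blk=5 s=1: VC-HIT | VC [13, 11]
  [11] addr=0x2d blk=5 s=1: L1-HIT | VC [13, 11]
  [12] addr=0x28 blk=5 s=1: L1-HIT | VC [13, 11]

VC = [13, 11]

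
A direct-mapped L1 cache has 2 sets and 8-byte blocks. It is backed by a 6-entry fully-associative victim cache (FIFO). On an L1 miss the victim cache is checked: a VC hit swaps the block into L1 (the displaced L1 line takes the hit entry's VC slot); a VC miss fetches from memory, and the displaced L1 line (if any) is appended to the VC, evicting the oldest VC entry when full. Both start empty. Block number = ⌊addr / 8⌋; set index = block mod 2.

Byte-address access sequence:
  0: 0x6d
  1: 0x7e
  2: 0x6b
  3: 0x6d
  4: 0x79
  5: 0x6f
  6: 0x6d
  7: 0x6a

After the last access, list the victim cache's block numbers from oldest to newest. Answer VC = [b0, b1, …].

VC = [15]

0: 0x6d (blk 13, set 1) → MISS  vc=[]
1: 0x7e (blk 15, set 1) → MISS  vc=[13]
2: 0x6b (blk 13, set 1) → VC-HIT  vc=[15]
3: 0x6d (blk 13, set 1) → L1-HIT  vc=[15]
4: 0x79 (blk 15, set 1) → VC-HIT  vc=[13]
5: 0x6f (blk 13, set 1) → VC-HIT  vc=[15]
6: 0x6d (blk 13, set 1) → L1-HIT  vc=[15]
7: 0x6a (blk 13, set 1) → L1-HIT  vc=[15]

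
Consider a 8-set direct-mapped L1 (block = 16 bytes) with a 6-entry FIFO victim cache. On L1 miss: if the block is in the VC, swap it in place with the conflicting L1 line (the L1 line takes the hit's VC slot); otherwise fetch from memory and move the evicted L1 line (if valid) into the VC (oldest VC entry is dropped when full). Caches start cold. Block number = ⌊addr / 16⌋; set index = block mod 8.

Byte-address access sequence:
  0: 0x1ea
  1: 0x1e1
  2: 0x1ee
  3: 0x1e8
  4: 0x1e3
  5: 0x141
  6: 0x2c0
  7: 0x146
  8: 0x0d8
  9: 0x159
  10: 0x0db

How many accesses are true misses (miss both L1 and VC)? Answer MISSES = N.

MISSES = 5

0: 0x1ea (blk 30, set 6) → MISS  vc=[]
1: 0x1e1 (blk 30, set 6) → L1-HIT  vc=[]
2: 0x1ee (blk 30, set 6) → L1-HIT  vc=[]
3: 0x1e8 (blk 30, set 6) → L1-HIT  vc=[]
4: 0x1e3 (blk 30, set 6) → L1-HIT  vc=[]
5: 0x141 (blk 20, set 4) → MISS  vc=[]
6: 0x2c0 (blk 44, set 4) → MISS  vc=[20]
7: 0x146 (blk 20, set 4) → VC-HIT  vc=[44]
8: 0xd8 (blk 13, set 5) → MISS  vc=[44]
9: 0x159 (blk 21, set 5) → MISS  vc=[44, 13]
10: 0xdb (blk 13, set 5) → VC-HIT  vc=[44, 21]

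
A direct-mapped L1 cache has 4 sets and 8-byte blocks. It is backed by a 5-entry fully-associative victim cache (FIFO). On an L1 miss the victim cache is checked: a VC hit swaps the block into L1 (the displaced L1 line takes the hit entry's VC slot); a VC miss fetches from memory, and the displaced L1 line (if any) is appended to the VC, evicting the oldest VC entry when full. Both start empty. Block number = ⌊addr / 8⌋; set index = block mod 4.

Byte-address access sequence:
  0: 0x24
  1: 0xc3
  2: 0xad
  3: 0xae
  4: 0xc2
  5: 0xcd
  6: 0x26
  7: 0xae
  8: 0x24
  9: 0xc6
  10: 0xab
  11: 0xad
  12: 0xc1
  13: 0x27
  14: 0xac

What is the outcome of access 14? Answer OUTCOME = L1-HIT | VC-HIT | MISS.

#0 0x24→b4/s0 MISS; vc=[]
#1 0xc3→b24/s0 MISS; vc=[4]
#2 0xad→b21/s1 MISS; vc=[4]
#3 0xae→b21/s1 L1-HIT; vc=[4]
#4 0xc2→b24/s0 L1-HIT; vc=[4]
#5 0xcd→b25/s1 MISS; vc=[4,21]
#6 0x26→b4/s0 VC-HIT; vc=[24,21]
#7 0xae→b21/s1 VC-HIT; vc=[24,25]
#8 0x24→b4/s0 L1-HIT; vc=[24,25]
#9 0xc6→b24/s0 VC-HIT; vc=[4,25]
#10 0xab→b21/s1 L1-HIT; vc=[4,25]
#11 0xad→b21/s1 L1-HIT; vc=[4,25]
#12 0xc1→b24/s0 L1-HIT; vc=[4,25]
#13 0x27→b4/s0 VC-HIT; vc=[24,25]
#14 0xac→b21/s1 L1-HIT; vc=[24,25]

OUTCOME = L1-HIT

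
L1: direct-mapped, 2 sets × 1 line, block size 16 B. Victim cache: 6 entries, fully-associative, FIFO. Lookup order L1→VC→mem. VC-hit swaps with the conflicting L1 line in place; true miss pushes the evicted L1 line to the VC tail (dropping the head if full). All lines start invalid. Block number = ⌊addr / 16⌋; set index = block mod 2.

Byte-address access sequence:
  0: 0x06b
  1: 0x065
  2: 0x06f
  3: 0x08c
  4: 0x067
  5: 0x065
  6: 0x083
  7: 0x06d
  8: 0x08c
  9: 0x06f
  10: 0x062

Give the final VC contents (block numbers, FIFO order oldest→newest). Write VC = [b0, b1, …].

0: 0x6b (blk 6, set 0) → MISS  vc=[]
1: 0x65 (blk 6, set 0) → L1-HIT  vc=[]
2: 0x6f (blk 6, set 0) → L1-HIT  vc=[]
3: 0x8c (blk 8, set 0) → MISS  vc=[6]
4: 0x67 (blk 6, set 0) → VC-HIT  vc=[8]
5: 0x65 (blk 6, set 0) → L1-HIT  vc=[8]
6: 0x83 (blk 8, set 0) → VC-HIT  vc=[6]
7: 0x6d (blk 6, set 0) → VC-HIT  vc=[8]
8: 0x8c (blk 8, set 0) → VC-HIT  vc=[6]
9: 0x6f (blk 6, set 0) → VC-HIT  vc=[8]
10: 0x62 (blk 6, set 0) → L1-HIT  vc=[8]

VC = [8]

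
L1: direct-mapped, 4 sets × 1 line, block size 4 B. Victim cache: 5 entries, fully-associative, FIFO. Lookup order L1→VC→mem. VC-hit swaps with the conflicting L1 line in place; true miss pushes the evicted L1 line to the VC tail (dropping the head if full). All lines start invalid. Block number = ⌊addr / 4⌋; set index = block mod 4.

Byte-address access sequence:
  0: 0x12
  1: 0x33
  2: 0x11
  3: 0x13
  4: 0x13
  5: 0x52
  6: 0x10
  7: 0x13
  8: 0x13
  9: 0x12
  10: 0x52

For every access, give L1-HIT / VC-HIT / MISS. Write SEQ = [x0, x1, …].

0: 0x12 (blk 4, set 0) → MISS  vc=[]
1: 0x33 (blk 12, set 0) → MISS  vc=[4]
2: 0x11 (blk 4, set 0) → VC-HIT  vc=[12]
3: 0x13 (blk 4, set 0) → L1-HIT  vc=[12]
4: 0x13 (blk 4, set 0) → L1-HIT  vc=[12]
5: 0x52 (blk 20, set 0) → MISS  vc=[12, 4]
6: 0x10 (blk 4, set 0) → VC-HIT  vc=[12, 20]
7: 0x13 (blk 4, set 0) → L1-HIT  vc=[12, 20]
8: 0x13 (blk 4, set 0) → L1-HIT  vc=[12, 20]
9: 0x12 (blk 4, set 0) → L1-HIT  vc=[12, 20]
10: 0x52 (blk 20, set 0) → VC-HIT  vc=[12, 4]

SEQ = [MISS, MISS, VC-HIT, L1-HIT, L1-HIT, MISS, VC-HIT, L1-HIT, L1-HIT, L1-HIT, VC-HIT]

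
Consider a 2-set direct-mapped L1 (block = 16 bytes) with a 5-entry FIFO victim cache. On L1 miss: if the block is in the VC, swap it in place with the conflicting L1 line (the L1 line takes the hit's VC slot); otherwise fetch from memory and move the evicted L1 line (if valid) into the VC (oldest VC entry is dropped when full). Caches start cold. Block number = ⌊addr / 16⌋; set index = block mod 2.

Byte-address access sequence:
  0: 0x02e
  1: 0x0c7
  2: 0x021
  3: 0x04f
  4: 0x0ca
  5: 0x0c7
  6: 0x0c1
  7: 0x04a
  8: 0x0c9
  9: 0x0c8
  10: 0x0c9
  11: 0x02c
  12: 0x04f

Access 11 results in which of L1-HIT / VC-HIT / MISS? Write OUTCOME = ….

  [0] addr=0x2e blk=2 s=0: MISS | VC []
  [1] addr=0xc7 blk=12 s=0: MISS | VC [2]
  [2] addr=0x21 blk=2 s=0: VC-HIT | VC [12]
  [3] addr=0x4f blk=4 s=0: MISS | VC [12, 2]
  [4] addr=0xca blk=12 s=0: VC-HIT | VC [4, 2]
  [5] addr=0xc7 blk=12 s=0: L1-HIT | VC [4, 2]
  [6] addr=0xc1 blk=12 s=0: L1-HIT | VC [4, 2]
  [7] addr=0x4a blk=4 s=0: VC-HIT | VC [12, 2]
  [8] addr=0xc9 blk=12 s=0: VC-HIT | VC [4, 2]
  [9] addr=0xc8 blk=12 s=0: L1-HIT | VC [4, 2]
  [10] addr=0xc9 blk=12 s=0: L1-HIT | VC [4, 2]
  [11] addr=0x2c blk=2 s=0: VC-HIT | VC [4, 12]
  [12] addr=0x4f blk=4 s=0: VC-HIT | VC [2, 12]

OUTCOME = VC-HIT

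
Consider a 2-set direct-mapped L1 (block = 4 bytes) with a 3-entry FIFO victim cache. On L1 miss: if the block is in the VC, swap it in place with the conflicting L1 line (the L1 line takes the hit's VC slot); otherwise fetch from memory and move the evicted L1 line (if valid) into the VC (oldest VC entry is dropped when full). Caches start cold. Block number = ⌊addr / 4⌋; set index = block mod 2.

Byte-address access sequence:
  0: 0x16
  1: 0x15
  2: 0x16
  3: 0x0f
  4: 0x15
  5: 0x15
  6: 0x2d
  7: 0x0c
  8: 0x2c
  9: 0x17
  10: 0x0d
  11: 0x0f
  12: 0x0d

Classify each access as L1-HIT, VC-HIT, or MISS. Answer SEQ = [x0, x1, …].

SEQ = [MISS, L1-HIT, L1-HIT, MISS, VC-HIT, L1-HIT, MISS, VC-HIT, VC-HIT, VC-HIT, VC-HIT, L1-HIT, L1-HIT]

  [0] addr=0x16 blk=5 s=1: MISS | VC []
  [1] addr=0x15 blk=5 s=1: L1-HIT | VC []
  [2] addr=0x16 blk=5 s=1: L1-HIT | VC []
  [3] addr=0xf blk=3 s=1: MISS | VC [5]
  [4] addr=0x15 blk=5 s=1: VC-HIT | VC [3]
  [5] addr=0x15 blk=5 s=1: L1-HIT | VC [3]
  [6] addr=0x2d blk=11 s=1: MISS | VC [3, 5]
  [7] addr=0xc blk=3 s=1: VC-HIT | VC [11, 5]
  [8] addr=0x2c blk=11 s=1: VC-HIT | VC [3, 5]
  [9] addr=0x17 blk=5 s=1: VC-HIT | VC [3, 11]
  [10] addr=0xd blk=3 s=1: VC-HIT | VC [5, 11]
  [11] addr=0xf blk=3 s=1: L1-HIT | VC [5, 11]
  [12] addr=0xd blk=3 s=1: L1-HIT | VC [5, 11]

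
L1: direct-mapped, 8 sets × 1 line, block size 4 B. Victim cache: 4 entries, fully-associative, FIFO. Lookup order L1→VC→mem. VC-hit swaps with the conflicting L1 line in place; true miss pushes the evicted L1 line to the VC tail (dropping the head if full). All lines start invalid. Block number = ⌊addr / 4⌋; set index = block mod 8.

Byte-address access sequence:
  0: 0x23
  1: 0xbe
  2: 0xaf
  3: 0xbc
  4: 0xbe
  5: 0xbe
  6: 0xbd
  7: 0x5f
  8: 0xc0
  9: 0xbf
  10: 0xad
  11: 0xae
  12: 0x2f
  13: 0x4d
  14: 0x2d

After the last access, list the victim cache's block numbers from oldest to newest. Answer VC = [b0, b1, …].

VC = [23, 8, 43, 19]

  [0] addr=0x23 blk=8 s=0: MISS | VC []
  [1] addr=0xbe blk=47 s=7: MISS | VC []
  [2] addr=0xaf blk=43 s=3: MISS | VC []
  [3] addr=0xbc blk=47 s=7: L1-HIT | VC []
  [4] addr=0xbe blk=47 s=7: L1-HIT | VC []
  [5] addr=0xbe blk=47 s=7: L1-HIT | VC []
  [6] addr=0xbd blk=47 s=7: L1-HIT | VC []
  [7] addr=0x5f blk=23 s=7: MISS | VC [47]
  [8] addr=0xc0 blk=48 s=0: MISS | VC [47, 8]
  [9] addr=0xbf blk=47 s=7: VC-HIT | VC [23, 8]
  [10] addr=0xad blk=43 s=3: L1-HIT | VC [23, 8]
  [11] addr=0xae blk=43 s=3: L1-HIT | VC [23, 8]
  [12] addr=0x2f blk=11 s=3: MISS | VC [23, 8, 43]
  [13] addr=0x4d blk=19 s=3: MISS | VC [23, 8, 43, 11]
  [14] addr=0x2d blk=11 s=3: VC-HIT | VC [23, 8, 43, 19]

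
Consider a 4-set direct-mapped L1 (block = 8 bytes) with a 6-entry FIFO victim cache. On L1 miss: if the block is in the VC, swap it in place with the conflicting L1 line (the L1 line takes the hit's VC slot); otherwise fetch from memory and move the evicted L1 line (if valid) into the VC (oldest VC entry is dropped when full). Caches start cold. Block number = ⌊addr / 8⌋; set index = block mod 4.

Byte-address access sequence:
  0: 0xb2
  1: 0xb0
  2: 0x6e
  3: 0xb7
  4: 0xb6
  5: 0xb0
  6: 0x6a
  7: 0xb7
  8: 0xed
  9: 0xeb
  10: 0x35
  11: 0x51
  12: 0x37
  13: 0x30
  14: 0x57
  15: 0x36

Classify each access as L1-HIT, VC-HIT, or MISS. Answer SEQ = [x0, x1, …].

  [0] addr=0xb2 blk=22 s=2: MISS | VC []
  [1] addr=0xb0 blk=22 s=2: L1-HIT | VC []
  [2] addr=0x6e blk=13 s=1: MISS | VC []
  [3] addr=0xb7 blk=22 s=2: L1-HIT | VC []
  [4] addr=0xb6 blk=22 s=2: L1-HIT | VC []
  [5] addr=0xb0 blk=22 s=2: L1-HIT | VC []
  [6] addr=0x6a blk=13 s=1: L1-HIT | VC []
  [7] addr=0xb7 blk=22 s=2: L1-HIT | VC []
  [8] addr=0xed blk=29 s=1: MISS | VC [13]
  [9] addr=0xeb blk=29 s=1: L1-HIT | VC [13]
  [10] addr=0x35 blk=6 s=2: MISS | VC [13, 22]
  [11] addr=0x51 blk=10 s=2: MISS | VC [13, 22, 6]
  [12] addr=0x37 blk=6 s=2: VC-HIT | VC [13, 22, 10]
  [13] addr=0x30 blk=6 s=2: L1-HIT | VC [13, 22, 10]
  [14] addr=0x57 blk=10 s=2: VC-HIT | VC [13, 22, 6]
  [15] addr=0x36 blk=6 s=2: VC-HIT | VC [13, 22, 10]

SEQ = [MISS, L1-HIT, MISS, L1-HIT, L1-HIT, L1-HIT, L1-HIT, L1-HIT, MISS, L1-HIT, MISS, MISS, VC-HIT, L1-HIT, VC-HIT, VC-HIT]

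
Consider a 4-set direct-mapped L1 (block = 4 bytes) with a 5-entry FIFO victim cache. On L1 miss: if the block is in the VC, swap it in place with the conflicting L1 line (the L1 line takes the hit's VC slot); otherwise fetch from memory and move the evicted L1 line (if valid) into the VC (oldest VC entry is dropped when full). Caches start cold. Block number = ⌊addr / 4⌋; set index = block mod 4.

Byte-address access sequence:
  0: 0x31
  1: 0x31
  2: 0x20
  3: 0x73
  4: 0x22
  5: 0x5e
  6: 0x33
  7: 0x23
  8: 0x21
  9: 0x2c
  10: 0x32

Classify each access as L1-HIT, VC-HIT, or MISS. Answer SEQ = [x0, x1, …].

0: 0x31 (blk 12, set 0) → MISS  vc=[]
1: 0x31 (blk 12, set 0) → L1-HIT  vc=[]
2: 0x20 (blk 8, set 0) → MISS  vc=[12]
3: 0x73 (blk 28, set 0) → MISS  vc=[12, 8]
4: 0x22 (blk 8, set 0) → VC-HIT  vc=[12, 28]
5: 0x5e (blk 23, set 3) → MISS  vc=[12, 28]
6: 0x33 (blk 12, set 0) → VC-HIT  vc=[8, 28]
7: 0x23 (blk 8, set 0) → VC-HIT  vc=[12, 28]
8: 0x21 (blk 8, set 0) → L1-HIT  vc=[12, 28]
9: 0x2c (blk 11, set 3) → MISS  vc=[12, 28, 23]
10: 0x32 (blk 12, set 0) → VC-HIT  vc=[8, 28, 23]

SEQ = [MISS, L1-HIT, MISS, MISS, VC-HIT, MISS, VC-HIT, VC-HIT, L1-HIT, MISS, VC-HIT]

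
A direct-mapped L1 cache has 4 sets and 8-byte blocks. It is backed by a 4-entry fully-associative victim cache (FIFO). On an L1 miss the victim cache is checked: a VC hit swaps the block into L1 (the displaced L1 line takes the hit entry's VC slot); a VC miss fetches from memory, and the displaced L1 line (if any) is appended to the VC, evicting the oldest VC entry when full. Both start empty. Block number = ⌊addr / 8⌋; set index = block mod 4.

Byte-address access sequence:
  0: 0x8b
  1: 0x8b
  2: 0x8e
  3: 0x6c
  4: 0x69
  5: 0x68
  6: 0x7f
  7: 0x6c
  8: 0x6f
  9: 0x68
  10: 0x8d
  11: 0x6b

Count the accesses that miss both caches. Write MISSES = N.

MISSES = 3

  [0] addr=0x8b blk=17 s=1: MISS | VC []
  [1] addr=0x8b blk=17 s=1: L1-HIT | VC []
  [2] addr=0x8e blk=17 s=1: L1-HIT | VC []
  [3] addr=0x6c blk=13 s=1: MISS | VC [17]
  [4] addr=0x69 blk=13 s=1: L1-HIT | VC [17]
  [5] addr=0x68 blk=13 s=1: L1-HIT | VC [17]
  [6] addr=0x7f blk=15 s=3: MISS | VC [17]
  [7] addr=0x6c blk=13 s=1: L1-HIT | VC [17]
  [8] addr=0x6f blk=13 s=1: L1-HIT | VC [17]
  [9] addr=0x68 blk=13 s=1: L1-HIT | VC [17]
  [10] addr=0x8d blk=17 s=1: VC-HIT | VC [13]
  [11] addr=0x6b blk=13 s=1: VC-HIT | VC [17]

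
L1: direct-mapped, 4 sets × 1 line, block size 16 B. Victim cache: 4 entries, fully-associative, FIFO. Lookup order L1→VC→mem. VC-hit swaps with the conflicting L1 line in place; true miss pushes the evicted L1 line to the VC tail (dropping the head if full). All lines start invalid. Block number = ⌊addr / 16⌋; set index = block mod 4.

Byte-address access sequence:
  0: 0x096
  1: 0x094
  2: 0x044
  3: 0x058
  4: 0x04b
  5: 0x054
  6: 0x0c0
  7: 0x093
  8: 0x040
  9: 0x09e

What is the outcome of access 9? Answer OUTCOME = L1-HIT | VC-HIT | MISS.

0: 0x96 (blk 9, set 1) → MISS  vc=[]
1: 0x94 (blk 9, set 1) → L1-HIT  vc=[]
2: 0x44 (blk 4, set 0) → MISS  vc=[]
3: 0x58 (blk 5, set 1) → MISS  vc=[9]
4: 0x4b (blk 4, set 0) → L1-HIT  vc=[9]
5: 0x54 (blk 5, set 1) → L1-HIT  vc=[9]
6: 0xc0 (blk 12, set 0) → MISS  vc=[9, 4]
7: 0x93 (blk 9, set 1) → VC-HIT  vc=[5, 4]
8: 0x40 (blk 4, set 0) → VC-HIT  vc=[5, 12]
9: 0x9e (blk 9, set 1) → L1-HIT  vc=[5, 12]

OUTCOME = L1-HIT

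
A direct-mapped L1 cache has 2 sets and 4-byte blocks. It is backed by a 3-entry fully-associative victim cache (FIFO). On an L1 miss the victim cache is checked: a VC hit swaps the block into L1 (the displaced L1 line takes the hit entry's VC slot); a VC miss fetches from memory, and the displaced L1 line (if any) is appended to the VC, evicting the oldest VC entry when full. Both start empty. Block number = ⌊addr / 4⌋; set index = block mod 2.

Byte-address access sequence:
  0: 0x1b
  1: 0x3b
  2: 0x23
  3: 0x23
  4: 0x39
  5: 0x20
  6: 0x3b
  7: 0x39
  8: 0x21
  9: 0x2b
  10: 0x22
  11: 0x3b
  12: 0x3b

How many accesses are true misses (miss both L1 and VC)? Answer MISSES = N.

MISSES = 4

#0 0x1b→b6/s0 MISS; vc=[]
#1 0x3b→b14/s0 MISS; vc=[6]
#2 0x23→b8/s0 MISS; vc=[6,14]
#3 0x23→b8/s0 L1-HIT; vc=[6,14]
#4 0x39→b14/s0 VC-HIT; vc=[6,8]
#5 0x20→b8/s0 VC-HIT; vc=[6,14]
#6 0x3b→b14/s0 VC-HIT; vc=[6,8]
#7 0x39→b14/s0 L1-HIT; vc=[6,8]
#8 0x21→b8/s0 VC-HIT; vc=[6,14]
#9 0x2b→b10/s0 MISS; vc=[6,14,8]
#10 0x22→b8/s0 VC-HIT; vc=[6,14,10]
#11 0x3b→b14/s0 VC-HIT; vc=[6,8,10]
#12 0x3b→b14/s0 L1-HIT; vc=[6,8,10]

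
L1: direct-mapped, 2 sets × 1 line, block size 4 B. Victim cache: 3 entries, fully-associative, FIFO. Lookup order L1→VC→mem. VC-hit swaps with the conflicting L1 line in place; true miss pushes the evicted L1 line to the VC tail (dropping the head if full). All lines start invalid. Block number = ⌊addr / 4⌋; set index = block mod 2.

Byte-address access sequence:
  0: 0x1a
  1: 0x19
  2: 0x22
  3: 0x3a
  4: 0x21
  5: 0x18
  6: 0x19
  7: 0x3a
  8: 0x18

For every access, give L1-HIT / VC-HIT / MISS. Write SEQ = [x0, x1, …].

SEQ = [MISS, L1-HIT, MISS, MISS, VC-HIT, VC-HIT, L1-HIT, VC-HIT, VC-HIT]

0: 0x1a (blk 6, set 0) → MISS  vc=[]
1: 0x19 (blk 6, set 0) → L1-HIT  vc=[]
2: 0x22 (blk 8, set 0) → MISS  vc=[6]
3: 0x3a (blk 14, set 0) → MISS  vc=[6, 8]
4: 0x21 (blk 8, set 0) → VC-HIT  vc=[6, 14]
5: 0x18 (blk 6, set 0) → VC-HIT  vc=[8, 14]
6: 0x19 (blk 6, set 0) → L1-HIT  vc=[8, 14]
7: 0x3a (blk 14, set 0) → VC-HIT  vc=[8, 6]
8: 0x18 (blk 6, set 0) → VC-HIT  vc=[8, 14]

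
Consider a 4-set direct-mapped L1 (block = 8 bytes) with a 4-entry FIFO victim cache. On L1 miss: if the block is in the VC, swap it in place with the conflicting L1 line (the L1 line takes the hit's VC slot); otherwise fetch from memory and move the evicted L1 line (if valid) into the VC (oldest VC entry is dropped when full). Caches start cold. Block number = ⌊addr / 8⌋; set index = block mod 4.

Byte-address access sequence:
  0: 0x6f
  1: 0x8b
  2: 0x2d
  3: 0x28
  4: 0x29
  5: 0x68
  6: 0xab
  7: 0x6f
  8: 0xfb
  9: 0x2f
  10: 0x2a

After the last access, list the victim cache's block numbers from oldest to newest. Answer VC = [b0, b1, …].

VC = [13, 17, 21]

  [0] addr=0x6f blk=13 s=1: MISS | VC []
  [1] addr=0x8b blk=17 s=1: MISS | VC [13]
  [2] addr=0x2d blk=5 s=1: MISS | VC [13, 17]
  [3] addr=0x28 blk=5 s=1: L1-HIT | VC [13, 17]
  [4] addr=0x29 blk=5 s=1: L1-HIT | VC [13, 17]
  [5] addr=0x68 blk=13 s=1: VC-HIT | VC [5, 17]
  [6] addr=0xab blk=21 s=1: MISS | VC [5, 17, 13]
  [7] addr=0x6f blk=13 s=1: VC-HIT | VC [5, 17, 21]
  [8] addr=0xfb blk=31 s=3: MISS | VC [5, 17, 21]
  [9] addr=0x2f blk=5 s=1: VC-HIT | VC [13, 17, 21]
  [10] addr=0x2a blk=5 s=1: L1-HIT | VC [13, 17, 21]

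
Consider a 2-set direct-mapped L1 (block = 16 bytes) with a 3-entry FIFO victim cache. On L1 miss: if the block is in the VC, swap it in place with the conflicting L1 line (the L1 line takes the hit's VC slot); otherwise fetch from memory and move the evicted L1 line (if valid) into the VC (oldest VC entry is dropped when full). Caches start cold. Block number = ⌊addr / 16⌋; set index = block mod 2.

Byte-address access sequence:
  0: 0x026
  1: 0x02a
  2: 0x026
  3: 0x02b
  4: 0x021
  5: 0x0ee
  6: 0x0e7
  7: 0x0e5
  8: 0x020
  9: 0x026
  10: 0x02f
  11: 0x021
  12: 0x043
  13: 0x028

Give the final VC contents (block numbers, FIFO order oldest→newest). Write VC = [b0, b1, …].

0: 0x26 (blk 2, set 0) → MISS  vc=[]
1: 0x2a (blk 2, set 0) → L1-HIT  vc=[]
2: 0x26 (blk 2, set 0) → L1-HIT  vc=[]
3: 0x2b (blk 2, set 0) → L1-HIT  vc=[]
4: 0x21 (blk 2, set 0) → L1-HIT  vc=[]
5: 0xee (blk 14, set 0) → MISS  vc=[2]
6: 0xe7 (blk 14, set 0) → L1-HIT  vc=[2]
7: 0xe5 (blk 14, set 0) → L1-HIT  vc=[2]
8: 0x20 (blk 2, set 0) → VC-HIT  vc=[14]
9: 0x26 (blk 2, set 0) → L1-HIT  vc=[14]
10: 0x2f (blk 2, set 0) → L1-HIT  vc=[14]
11: 0x21 (blk 2, set 0) → L1-HIT  vc=[14]
12: 0x43 (blk 4, set 0) → MISS  vc=[14, 2]
13: 0x28 (blk 2, set 0) → VC-HIT  vc=[14, 4]

VC = [14, 4]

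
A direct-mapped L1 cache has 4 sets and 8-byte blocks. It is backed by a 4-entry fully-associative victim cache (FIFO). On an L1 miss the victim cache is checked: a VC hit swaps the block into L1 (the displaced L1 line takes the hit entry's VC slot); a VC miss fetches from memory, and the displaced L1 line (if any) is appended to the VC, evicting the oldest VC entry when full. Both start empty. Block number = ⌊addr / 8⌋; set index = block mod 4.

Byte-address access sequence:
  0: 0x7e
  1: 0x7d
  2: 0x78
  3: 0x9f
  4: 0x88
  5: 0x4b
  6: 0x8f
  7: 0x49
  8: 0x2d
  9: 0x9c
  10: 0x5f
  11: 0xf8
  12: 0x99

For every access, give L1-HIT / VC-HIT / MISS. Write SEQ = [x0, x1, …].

SEQ = [MISS, L1-HIT, L1-HIT, MISS, MISS, MISS, VC-HIT, VC-HIT, MISS, L1-HIT, MISS, MISS, VC-HIT]

  [0] addr=0x7e blk=15 s=3: MISS | VC []
  [1] addr=0x7d blk=15 s=3: L1-HIT | VC []
  [2] addr=0x78 blk=15 s=3: L1-HIT | VC []
  [3] addr=0x9f blk=19 s=3: MISS | VC [15]
  [4] addr=0x88 blk=17 s=1: MISS | VC [15]
  [5] addr=0x4b blk=9 s=1: MISS | VC [15, 17]
  [6] addr=0x8f blk=17 s=1: VC-HIT | VC [15, 9]
  [7] addr=0x49 blk=9 s=1: VC-HIT | VC [15, 17]
  [8] addr=0x2d blk=5 s=1: MISS | VC [15, 17, 9]
  [9] addr=0x9c blk=19 s=3: L1-HIT | VC [15, 17, 9]
  [10] addr=0x5f blk=11 s=3: MISS | VC [15, 17, 9, 19]
  [11] addr=0xf8 blk=31 s=3: MISS | VC [17, 9, 19, 11]
  [12] addr=0x99 blk=19 s=3: VC-HIT | VC [17, 9, 31, 11]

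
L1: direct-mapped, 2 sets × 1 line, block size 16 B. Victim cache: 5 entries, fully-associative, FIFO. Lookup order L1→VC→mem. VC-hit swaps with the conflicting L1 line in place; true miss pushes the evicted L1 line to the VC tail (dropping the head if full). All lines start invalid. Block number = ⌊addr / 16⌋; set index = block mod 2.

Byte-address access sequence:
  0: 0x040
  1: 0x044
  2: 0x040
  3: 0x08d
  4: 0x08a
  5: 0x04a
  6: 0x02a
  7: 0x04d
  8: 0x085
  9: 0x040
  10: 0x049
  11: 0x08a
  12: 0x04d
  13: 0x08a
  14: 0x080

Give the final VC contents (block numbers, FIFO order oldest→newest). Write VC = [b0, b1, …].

  [0] addr=0x40 blk=4 s=0: MISS | VC []
  [1] addr=0x44 blk=4 s=0: L1-HIT | VC []
  [2] addr=0x40 blk=4 s=0: L1-HIT | VC []
  [3] addr=0x8d blk=8 s=0: MISS | VC [4]
  [4] addr=0x8a blk=8 s=0: L1-HIT | VC [4]
  [5] addr=0x4a blk=4 s=0: VC-HIT | VC [8]
  [6] addr=0x2a blk=2 s=0: MISS | VC [8, 4]
  [7] addr=0x4d blk=4 s=0: VC-HIT | VC [8, 2]
  [8] addr=0x85 blk=8 s=0: VC-HIT | VC [4, 2]
  [9] addr=0x40 blk=4 s=0: VC-HIT | VC [8, 2]
  [10] addr=0x49 blk=4 s=0: L1-HIT | VC [8, 2]
  [11] addr=0x8a blk=8 s=0: VC-HIT | VC [4, 2]
  [12] addr=0x4d blk=4 s=0: VC-HIT | VC [8, 2]
  [13] addr=0x8a blk=8 s=0: VC-HIT | VC [4, 2]
  [14] addr=0x80 blk=8 s=0: L1-HIT | VC [4, 2]

VC = [4, 2]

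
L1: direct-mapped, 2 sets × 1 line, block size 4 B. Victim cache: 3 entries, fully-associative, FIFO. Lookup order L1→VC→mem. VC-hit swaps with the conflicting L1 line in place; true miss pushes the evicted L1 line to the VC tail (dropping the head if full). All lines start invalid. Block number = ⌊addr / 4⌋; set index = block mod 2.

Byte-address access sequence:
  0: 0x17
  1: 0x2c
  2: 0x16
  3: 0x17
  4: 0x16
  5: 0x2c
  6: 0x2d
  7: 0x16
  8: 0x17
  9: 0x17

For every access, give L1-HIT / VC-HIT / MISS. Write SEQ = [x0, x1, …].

SEQ = [MISS, MISS, VC-HIT, L1-HIT, L1-HIT, VC-HIT, L1-HIT, VC-HIT, L1-HIT, L1-HIT]

0: 0x17 (blk 5, set 1) → MISS  vc=[]
1: 0x2c (blk 11, set 1) → MISS  vc=[5]
2: 0x16 (blk 5, set 1) → VC-HIT  vc=[11]
3: 0x17 (blk 5, set 1) → L1-HIT  vc=[11]
4: 0x16 (blk 5, set 1) → L1-HIT  vc=[11]
5: 0x2c (blk 11, set 1) → VC-HIT  vc=[5]
6: 0x2d (blk 11, set 1) → L1-HIT  vc=[5]
7: 0x16 (blk 5, set 1) → VC-HIT  vc=[11]
8: 0x17 (blk 5, set 1) → L1-HIT  vc=[11]
9: 0x17 (blk 5, set 1) → L1-HIT  vc=[11]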